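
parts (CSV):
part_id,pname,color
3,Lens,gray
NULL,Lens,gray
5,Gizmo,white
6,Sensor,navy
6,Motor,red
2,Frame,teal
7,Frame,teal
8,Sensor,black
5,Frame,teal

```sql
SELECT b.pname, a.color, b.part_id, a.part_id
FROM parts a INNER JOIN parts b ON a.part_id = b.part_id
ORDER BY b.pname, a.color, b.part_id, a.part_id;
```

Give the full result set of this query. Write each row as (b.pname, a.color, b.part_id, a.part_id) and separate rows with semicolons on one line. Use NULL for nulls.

(Frame, teal, 2, 2); (Frame, teal, 5, 5); (Frame, teal, 7, 7); (Frame, white, 5, 5); (Gizmo, teal, 5, 5); (Gizmo, white, 5, 5); (Lens, gray, 3, 3); (Motor, navy, 6, 6); (Motor, red, 6, 6); (Sensor, black, 8, 8); (Sensor, navy, 6, 6); (Sensor, red, 6, 6)

INNER JOIN keeps only pairs where the ON condition holds.
Matching on a.part_id = b.part_id. A NULL in a compared column never satisfies the condition.
- a row (part_id=3): matches 1 b row(s) → 1 output row(s).
- a row (part_id=NULL): no match → dropped.
- a row (part_id=5): matches 2 b row(s) → 2 output row(s).
- a row (part_id=6): matches 2 b row(s) → 2 output row(s).
- a row (part_id=6): matches 2 b row(s) → 2 output row(s).
- a row (part_id=2): matches 1 b row(s) → 1 output row(s).
- a row (part_id=7): matches 1 b row(s) → 1 output row(s).
- a row (part_id=8): matches 1 b row(s) → 1 output row(s).
- a row (part_id=5): matches 2 b row(s) → 2 output row(s).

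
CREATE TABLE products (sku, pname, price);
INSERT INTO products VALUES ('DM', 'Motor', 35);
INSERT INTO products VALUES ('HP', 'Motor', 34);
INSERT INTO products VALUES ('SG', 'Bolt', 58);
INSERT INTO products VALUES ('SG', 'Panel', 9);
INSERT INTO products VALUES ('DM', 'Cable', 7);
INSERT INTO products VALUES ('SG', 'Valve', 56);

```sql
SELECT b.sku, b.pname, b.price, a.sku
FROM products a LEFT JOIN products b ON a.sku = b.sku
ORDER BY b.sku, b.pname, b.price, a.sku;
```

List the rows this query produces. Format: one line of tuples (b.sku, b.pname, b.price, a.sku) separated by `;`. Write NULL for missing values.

(DM, Cable, 7, DM); (DM, Cable, 7, DM); (DM, Motor, 35, DM); (DM, Motor, 35, DM); (HP, Motor, 34, HP); (SG, Bolt, 58, SG); (SG, Bolt, 58, SG); (SG, Bolt, 58, SG); (SG, Panel, 9, SG); (SG, Panel, 9, SG); (SG, Panel, 9, SG); (SG, Valve, 56, SG); (SG, Valve, 56, SG); (SG, Valve, 56, SG)

LEFT JOIN keeps every row from `products a`; unmatched rows get NULL for `products b`'s columns.
Matching on a.sku = b.sku.
- sku=DM: 2 matching b row(s), so 2 row(s) emitted.
- sku=HP: 1 matching b row(s), so 1 row(s) emitted.
- sku=SG: 3 matching b row(s), so 3 row(s) emitted.
- sku=SG: 3 matching b row(s), so 3 row(s) emitted.
- sku=DM: 2 matching b row(s), so 2 row(s) emitted.
- sku=SG: 3 matching b row(s), so 3 row(s) emitted.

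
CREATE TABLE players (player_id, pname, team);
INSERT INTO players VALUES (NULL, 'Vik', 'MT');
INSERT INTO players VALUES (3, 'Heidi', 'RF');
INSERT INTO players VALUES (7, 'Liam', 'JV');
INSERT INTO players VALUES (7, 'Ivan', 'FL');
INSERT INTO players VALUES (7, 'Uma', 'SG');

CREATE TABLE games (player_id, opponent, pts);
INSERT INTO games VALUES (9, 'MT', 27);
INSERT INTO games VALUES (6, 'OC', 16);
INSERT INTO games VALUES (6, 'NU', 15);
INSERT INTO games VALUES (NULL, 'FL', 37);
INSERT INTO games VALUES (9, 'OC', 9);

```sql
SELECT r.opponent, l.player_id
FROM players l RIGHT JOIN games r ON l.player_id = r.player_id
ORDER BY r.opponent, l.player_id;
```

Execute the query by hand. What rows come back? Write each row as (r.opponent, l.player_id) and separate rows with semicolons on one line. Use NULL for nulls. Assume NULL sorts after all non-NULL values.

(FL, NULL); (MT, NULL); (NU, NULL); (OC, NULL); (OC, NULL)

RIGHT JOIN keeps every row from `games`; unmatched rows get NULL for `players`'s columns.
Matching on l.player_id = r.player_id. A NULL in a compared column never satisfies the condition.
- l (player_id=NULL) has no partner in r.
- l (player_id=3) has no partner in r.
- l (player_id=7) has no partner in r.
- l (player_id=7) has no partner in r.
- l (player_id=7) has no partner in r.
- plus 5 unmatched r row(s), each kept with NULL l columns.
After projecting and ordering:
r.opponent | l.player_id
FL | NULL
MT | NULL
NU | NULL
OC | NULL
OC | NULL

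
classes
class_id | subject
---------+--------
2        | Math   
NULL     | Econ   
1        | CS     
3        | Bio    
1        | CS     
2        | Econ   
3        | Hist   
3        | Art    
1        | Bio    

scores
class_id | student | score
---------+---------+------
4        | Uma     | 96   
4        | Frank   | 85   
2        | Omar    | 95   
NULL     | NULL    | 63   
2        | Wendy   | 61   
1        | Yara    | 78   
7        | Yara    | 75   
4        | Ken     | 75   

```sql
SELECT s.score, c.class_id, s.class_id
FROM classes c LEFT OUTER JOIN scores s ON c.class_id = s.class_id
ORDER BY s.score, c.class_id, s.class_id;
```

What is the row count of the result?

LEFT JOIN keeps every row from `classes`; unmatched rows get NULL for `scores`'s columns.
Matching on c.class_id = s.class_id. A NULL in a compared column never satisfies the condition.
- class_id=2: 2 matching s row(s), so 2 row(s) emitted.
- class_id=NULL: no s row matches, row kept with s columns NULL.
- class_id=1: 1 matching s row(s), so 1 row(s) emitted.
- class_id=3: no s row matches, row kept with s columns NULL.
- class_id=1: 1 matching s row(s), so 1 row(s) emitted.
- class_id=2: 2 matching s row(s), so 2 row(s) emitted.
- class_id=3: no s row matches, row kept with s columns NULL.
- class_id=3: no s row matches, row kept with s columns NULL.
- class_id=1: 1 matching s row(s), so 1 row(s) emitted.
Total: 7 matched + 4 padded = 11 rows.

11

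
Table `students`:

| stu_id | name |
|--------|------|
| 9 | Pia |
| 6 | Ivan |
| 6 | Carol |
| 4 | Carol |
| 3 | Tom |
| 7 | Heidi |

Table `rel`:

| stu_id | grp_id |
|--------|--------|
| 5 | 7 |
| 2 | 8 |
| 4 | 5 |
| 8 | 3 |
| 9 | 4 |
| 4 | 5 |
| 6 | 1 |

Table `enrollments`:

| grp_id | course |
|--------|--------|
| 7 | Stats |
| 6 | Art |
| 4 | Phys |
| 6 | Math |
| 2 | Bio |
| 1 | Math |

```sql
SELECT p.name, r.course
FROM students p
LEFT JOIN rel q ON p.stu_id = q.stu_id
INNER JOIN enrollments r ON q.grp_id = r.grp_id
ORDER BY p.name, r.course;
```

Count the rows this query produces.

3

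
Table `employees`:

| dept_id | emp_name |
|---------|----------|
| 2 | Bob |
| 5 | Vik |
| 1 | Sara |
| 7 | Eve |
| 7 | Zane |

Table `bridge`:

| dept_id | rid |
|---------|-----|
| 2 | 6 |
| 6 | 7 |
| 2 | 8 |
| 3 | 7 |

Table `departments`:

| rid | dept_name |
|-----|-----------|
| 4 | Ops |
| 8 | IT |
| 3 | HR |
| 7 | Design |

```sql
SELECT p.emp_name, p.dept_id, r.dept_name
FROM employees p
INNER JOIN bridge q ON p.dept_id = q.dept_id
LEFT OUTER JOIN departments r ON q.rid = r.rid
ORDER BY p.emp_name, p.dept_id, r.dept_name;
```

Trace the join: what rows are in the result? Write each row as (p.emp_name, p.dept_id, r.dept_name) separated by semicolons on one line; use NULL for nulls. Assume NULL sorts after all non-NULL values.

(Bob, 2, IT); (Bob, 2, NULL)

Step 1 — p INNER JOIN q on dept_id → 2 row(s).
Then LEFT JOIN `departments r` on rid: each of those 2 rows is kept; rows whose q.rid has no match in r get NULL for r's columns.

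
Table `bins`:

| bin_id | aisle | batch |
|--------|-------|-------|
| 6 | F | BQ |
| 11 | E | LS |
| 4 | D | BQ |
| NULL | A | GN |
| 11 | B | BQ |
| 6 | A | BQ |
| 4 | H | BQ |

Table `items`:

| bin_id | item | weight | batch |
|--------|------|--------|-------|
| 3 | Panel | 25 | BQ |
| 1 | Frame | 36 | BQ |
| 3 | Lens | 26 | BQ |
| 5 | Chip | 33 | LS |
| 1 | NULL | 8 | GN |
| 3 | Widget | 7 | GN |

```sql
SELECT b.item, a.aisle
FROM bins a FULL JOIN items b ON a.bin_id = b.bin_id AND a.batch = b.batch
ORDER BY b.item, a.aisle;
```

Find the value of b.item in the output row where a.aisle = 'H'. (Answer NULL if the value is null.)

NULL

FULL OUTER JOIN keeps every row from both sides; unmatched rows get NULL for the other side's columns.
Matching on a.bin_id = b.bin_id AND a.batch = b.batch. A NULL in a compared column never satisfies the condition.
- a row (bin_id=6, batch=BQ): no match → kept, b columns NULL.
- a row (bin_id=11, batch=LS): no match → kept, b columns NULL.
- a row (bin_id=4, batch=BQ): no match → kept, b columns NULL.
- a row (bin_id=NULL, batch=GN): no match → kept, b columns NULL.
- a row (bin_id=11, batch=BQ): no match → kept, b columns NULL.
- a row (bin_id=6, batch=BQ): no match → kept, b columns NULL.
- a row (bin_id=4, batch=BQ): no match → kept, b columns NULL.
- plus 6 unmatched b row(s), each kept with NULL a columns.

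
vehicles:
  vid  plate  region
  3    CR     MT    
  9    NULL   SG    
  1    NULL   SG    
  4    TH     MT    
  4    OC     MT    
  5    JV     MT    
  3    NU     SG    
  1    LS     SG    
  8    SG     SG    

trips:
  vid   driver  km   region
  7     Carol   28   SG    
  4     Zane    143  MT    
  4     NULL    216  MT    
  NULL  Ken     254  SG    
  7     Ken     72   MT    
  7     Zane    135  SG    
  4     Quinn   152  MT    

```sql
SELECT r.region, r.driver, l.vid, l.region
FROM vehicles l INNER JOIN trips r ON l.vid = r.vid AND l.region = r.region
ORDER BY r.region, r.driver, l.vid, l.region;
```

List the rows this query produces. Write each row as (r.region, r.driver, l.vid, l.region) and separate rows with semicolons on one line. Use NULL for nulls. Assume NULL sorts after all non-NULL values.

(MT, Quinn, 4, MT); (MT, Quinn, 4, MT); (MT, Zane, 4, MT); (MT, Zane, 4, MT); (MT, NULL, 4, MT); (MT, NULL, 4, MT)

INNER JOIN keeps only pairs where the ON condition holds.
Matching on l.vid = r.vid AND l.region = r.region. A NULL in a compared column never satisfies the condition.
- l (vid=3, region=MT) has no partner → excluded.
- l (vid=9, region=SG) has no partner → excluded.
- l (vid=1, region=SG) has no partner → excluded.
- l (vid=4, region=MT) pairs with 3 row(s) of r.
- l (vid=4, region=MT) pairs with 3 row(s) of r.
- l (vid=5, region=MT) has no partner → excluded.
- l (vid=3, region=SG) has no partner → excluded.
- l (vid=1, region=SG) has no partner → excluded.
- l (vid=8, region=SG) has no partner → excluded.
After projecting and ordering:
r.region | r.driver | l.vid | l.region
MT | Quinn | 4 | MT
MT | Quinn | 4 | MT
MT | Zane | 4 | MT
MT | Zane | 4 | MT
MT | NULL | 4 | MT
MT | NULL | 4 | MT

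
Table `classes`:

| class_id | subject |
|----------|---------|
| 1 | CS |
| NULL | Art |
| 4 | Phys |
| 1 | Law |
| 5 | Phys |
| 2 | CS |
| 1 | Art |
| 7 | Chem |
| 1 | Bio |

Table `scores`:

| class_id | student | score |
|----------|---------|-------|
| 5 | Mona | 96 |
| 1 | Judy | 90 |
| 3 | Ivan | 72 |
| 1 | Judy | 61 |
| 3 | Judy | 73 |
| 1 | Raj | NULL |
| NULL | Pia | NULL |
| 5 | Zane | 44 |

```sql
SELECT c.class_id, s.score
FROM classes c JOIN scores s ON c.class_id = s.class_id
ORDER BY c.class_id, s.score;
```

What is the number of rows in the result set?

INNER JOIN keeps only pairs where the ON condition holds.
Matching on c.class_id = s.class_id. A NULL in a compared column never satisfies the condition.
Matched pairs: 14.
Total: 14 rows.

14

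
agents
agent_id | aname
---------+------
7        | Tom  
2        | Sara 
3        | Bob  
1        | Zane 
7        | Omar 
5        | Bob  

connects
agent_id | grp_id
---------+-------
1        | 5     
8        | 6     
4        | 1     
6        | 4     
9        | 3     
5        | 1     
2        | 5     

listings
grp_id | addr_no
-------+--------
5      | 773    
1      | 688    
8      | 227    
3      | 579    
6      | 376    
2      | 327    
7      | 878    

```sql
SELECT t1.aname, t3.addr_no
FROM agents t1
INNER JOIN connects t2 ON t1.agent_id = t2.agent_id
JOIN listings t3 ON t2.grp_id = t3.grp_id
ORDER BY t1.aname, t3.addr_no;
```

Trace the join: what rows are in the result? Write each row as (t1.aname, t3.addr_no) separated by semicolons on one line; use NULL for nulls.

Joins associate left-to-right: agents INNER JOIN connects on agent_id gives 3 intermediate row(s).
Then INNER JOIN `listings t3` on grp_id: keep only rows whose t2.grp_id appears in t3.

(Bob, 688); (Sara, 773); (Zane, 773)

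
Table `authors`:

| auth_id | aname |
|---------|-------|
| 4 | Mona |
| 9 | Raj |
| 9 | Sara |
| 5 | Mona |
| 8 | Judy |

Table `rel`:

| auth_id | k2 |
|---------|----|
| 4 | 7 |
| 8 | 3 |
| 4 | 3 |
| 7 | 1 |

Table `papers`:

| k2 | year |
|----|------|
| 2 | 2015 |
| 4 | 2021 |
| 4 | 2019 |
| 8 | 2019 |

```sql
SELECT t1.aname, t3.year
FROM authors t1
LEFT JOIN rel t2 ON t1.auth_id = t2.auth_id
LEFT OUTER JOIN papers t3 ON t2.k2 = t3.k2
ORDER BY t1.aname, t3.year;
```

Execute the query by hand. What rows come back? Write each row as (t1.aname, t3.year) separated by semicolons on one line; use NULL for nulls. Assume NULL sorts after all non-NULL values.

(Judy, NULL); (Mona, NULL); (Mona, NULL); (Mona, NULL); (Raj, NULL); (Sara, NULL)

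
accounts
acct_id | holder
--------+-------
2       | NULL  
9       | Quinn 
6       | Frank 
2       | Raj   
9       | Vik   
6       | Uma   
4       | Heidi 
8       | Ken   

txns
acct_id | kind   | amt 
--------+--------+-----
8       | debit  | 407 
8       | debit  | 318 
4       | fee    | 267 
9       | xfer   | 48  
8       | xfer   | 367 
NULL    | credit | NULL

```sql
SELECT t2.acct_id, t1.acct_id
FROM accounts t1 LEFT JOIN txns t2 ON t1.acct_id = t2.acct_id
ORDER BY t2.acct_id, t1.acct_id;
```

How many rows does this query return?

10

LEFT JOIN keeps every row from `accounts`; unmatched rows get NULL for `txns`'s columns.
Matching on t1.acct_id = t2.acct_id. A NULL in a compared column never satisfies the condition.
- acct_id=2: no t2 row matches, row kept with t2 columns NULL.
- acct_id=9: 1 matching t2 row(s), so 1 row(s) emitted.
- acct_id=6: no t2 row matches, row kept with t2 columns NULL.
- acct_id=2: no t2 row matches, row kept with t2 columns NULL.
- acct_id=9: 1 matching t2 row(s), so 1 row(s) emitted.
- acct_id=6: no t2 row matches, row kept with t2 columns NULL.
- acct_id=4: 1 matching t2 row(s), so 1 row(s) emitted.
- acct_id=8: 3 matching t2 row(s), so 3 row(s) emitted.
Total: 6 matched + 4 padded = 10 rows.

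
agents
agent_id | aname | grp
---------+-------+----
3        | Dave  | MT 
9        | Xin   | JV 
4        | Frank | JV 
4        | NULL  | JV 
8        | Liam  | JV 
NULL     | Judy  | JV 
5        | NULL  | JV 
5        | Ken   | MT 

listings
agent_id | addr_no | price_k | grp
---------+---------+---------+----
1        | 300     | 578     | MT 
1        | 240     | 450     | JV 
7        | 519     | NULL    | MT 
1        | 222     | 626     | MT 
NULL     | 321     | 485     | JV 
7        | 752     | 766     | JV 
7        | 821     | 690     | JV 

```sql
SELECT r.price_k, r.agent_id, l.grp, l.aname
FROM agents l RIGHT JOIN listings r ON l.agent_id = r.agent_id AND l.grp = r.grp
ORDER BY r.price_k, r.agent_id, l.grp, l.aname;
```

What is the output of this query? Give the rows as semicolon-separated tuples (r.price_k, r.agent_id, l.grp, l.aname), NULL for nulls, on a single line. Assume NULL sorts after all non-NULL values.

RIGHT JOIN keeps every row from `listings`; unmatched rows get NULL for `agents`'s columns.
Matching on l.agent_id = r.agent_id AND l.grp = r.grp. A NULL in a compared column never satisfies the condition.
Matched pairs: 0; unmatched r rows kept: 7.

(450, 1, NULL, NULL); (485, NULL, NULL, NULL); (578, 1, NULL, NULL); (626, 1, NULL, NULL); (690, 7, NULL, NULL); (766, 7, NULL, NULL); (NULL, 7, NULL, NULL)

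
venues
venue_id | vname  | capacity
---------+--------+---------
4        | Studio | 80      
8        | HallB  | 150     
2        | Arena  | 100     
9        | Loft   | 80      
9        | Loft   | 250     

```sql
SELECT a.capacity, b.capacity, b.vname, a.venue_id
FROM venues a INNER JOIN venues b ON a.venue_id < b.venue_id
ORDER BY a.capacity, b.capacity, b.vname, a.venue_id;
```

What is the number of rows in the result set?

INNER JOIN keeps only pairs where the ON condition holds.
Matching on a.venue_id < b.venue_id.
- venue_id=4: 3 matching b row(s), so 3 row(s) emitted.
- venue_id=8: 2 matching b row(s), so 2 row(s) emitted.
- venue_id=2: 4 matching b row(s), so 4 row(s) emitted.
- venue_id=9: no matching b row, dropped.
- venue_id=9: no matching b row, dropped.
Total: 9 rows.

9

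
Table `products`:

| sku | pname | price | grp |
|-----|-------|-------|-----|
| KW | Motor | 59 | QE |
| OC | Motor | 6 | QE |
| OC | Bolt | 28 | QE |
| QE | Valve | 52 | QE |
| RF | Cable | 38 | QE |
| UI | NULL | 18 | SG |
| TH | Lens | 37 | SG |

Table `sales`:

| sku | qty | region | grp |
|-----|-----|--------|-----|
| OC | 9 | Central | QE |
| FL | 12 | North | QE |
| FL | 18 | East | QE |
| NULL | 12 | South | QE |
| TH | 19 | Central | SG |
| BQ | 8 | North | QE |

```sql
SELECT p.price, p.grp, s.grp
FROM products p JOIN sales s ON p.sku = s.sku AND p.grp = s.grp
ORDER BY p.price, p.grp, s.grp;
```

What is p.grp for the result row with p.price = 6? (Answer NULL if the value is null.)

QE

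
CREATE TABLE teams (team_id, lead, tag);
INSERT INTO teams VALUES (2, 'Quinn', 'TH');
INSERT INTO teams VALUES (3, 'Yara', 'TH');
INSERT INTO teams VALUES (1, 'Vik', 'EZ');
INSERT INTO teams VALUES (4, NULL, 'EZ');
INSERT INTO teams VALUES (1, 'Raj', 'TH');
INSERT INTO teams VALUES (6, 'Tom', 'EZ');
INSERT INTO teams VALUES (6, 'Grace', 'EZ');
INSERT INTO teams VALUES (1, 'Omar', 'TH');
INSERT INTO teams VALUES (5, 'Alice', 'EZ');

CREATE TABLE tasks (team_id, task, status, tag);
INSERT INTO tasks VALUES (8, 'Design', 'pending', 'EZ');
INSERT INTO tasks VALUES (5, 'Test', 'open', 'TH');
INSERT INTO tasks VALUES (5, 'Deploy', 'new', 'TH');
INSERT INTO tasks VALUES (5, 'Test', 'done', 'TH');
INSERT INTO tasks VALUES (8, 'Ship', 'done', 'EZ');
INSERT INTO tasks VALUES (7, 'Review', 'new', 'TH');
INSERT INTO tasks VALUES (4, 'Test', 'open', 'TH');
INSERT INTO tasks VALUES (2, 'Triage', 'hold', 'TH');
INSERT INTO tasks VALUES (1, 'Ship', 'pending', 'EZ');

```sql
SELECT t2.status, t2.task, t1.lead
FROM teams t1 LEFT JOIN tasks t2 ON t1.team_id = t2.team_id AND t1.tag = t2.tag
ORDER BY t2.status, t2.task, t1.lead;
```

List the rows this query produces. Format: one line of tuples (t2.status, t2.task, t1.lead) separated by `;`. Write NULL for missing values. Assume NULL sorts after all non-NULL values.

LEFT JOIN keeps every row from `teams`; unmatched rows get NULL for `tasks`'s columns.
Matching on t1.team_id = t2.team_id AND t1.tag = t2.tag.
- team_id=2, tag=TH: 1 matching t2 row(s), so 1 row(s) emitted.
- team_id=3, tag=TH: no t2 row matches, row kept with t2 columns NULL.
- team_id=1, tag=EZ: 1 matching t2 row(s), so 1 row(s) emitted.
- team_id=4, tag=EZ: no t2 row matches, row kept with t2 columns NULL.
- team_id=1, tag=TH: no t2 row matches, row kept with t2 columns NULL.
- team_id=6, tag=EZ: no t2 row matches, row kept with t2 columns NULL.
- team_id=6, tag=EZ: no t2 row matches, row kept with t2 columns NULL.
- team_id=1, tag=TH: no t2 row matches, row kept with t2 columns NULL.
- team_id=5, tag=EZ: no t2 row matches, row kept with t2 columns NULL.
After projecting and ordering:
t2.status | t2.task | t1.lead
hold | Triage | Quinn
pending | Ship | Vik
NULL | NULL | Alice
NULL | NULL | Grace
NULL | NULL | Omar
NULL | NULL | Raj
NULL | NULL | Tom
NULL | NULL | Yara
NULL | NULL | NULL

(hold, Triage, Quinn); (pending, Ship, Vik); (NULL, NULL, Alice); (NULL, NULL, Grace); (NULL, NULL, Omar); (NULL, NULL, Raj); (NULL, NULL, Tom); (NULL, NULL, Yara); (NULL, NULL, NULL)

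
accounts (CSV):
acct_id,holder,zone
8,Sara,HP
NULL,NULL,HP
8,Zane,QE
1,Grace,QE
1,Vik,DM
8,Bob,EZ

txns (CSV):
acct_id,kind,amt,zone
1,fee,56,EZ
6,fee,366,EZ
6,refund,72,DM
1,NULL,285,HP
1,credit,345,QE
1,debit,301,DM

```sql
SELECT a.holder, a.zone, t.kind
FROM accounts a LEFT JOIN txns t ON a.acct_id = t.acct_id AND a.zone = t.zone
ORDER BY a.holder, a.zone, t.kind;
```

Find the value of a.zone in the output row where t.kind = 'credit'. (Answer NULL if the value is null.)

LEFT JOIN keeps every row from `accounts`; unmatched rows get NULL for `txns`'s columns.
Matching on a.acct_id = t.acct_id AND a.zone = t.zone. A NULL in a compared column never satisfies the condition.
Matched pairs: 2; unmatched a rows kept: 4.

QE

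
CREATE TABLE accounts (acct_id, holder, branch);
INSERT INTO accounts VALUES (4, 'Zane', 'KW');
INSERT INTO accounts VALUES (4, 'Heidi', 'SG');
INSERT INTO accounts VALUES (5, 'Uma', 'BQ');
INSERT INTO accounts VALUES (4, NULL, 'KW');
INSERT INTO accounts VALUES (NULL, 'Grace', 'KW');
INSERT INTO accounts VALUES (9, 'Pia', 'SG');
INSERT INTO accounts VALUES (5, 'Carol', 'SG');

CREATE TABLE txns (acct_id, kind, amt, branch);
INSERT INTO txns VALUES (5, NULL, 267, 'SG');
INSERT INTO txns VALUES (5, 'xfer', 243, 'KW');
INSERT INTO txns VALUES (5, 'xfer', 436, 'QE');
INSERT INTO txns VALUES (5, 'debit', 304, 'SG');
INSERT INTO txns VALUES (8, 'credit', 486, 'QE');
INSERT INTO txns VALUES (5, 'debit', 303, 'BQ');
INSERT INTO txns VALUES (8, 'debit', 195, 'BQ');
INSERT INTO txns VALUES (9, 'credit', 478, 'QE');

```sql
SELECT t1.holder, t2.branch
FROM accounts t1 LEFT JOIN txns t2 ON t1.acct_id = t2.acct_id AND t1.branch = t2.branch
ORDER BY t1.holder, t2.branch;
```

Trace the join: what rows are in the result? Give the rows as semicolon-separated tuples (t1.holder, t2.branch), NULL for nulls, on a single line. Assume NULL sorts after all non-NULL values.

LEFT JOIN keeps every row from `accounts`; unmatched rows get NULL for `txns`'s columns.
Matching on t1.acct_id = t2.acct_id AND t1.branch = t2.branch. A NULL in a compared column never satisfies the condition.
- acct_id=4, branch=KW: no t2 row matches, row kept with t2 columns NULL.
- acct_id=4, branch=SG: no t2 row matches, row kept with t2 columns NULL.
- acct_id=5, branch=BQ: 1 matching t2 row(s), so 1 row(s) emitted.
- acct_id=4, branch=KW: no t2 row matches, row kept with t2 columns NULL.
- acct_id=NULL, branch=KW: no t2 row matches, row kept with t2 columns NULL.
- acct_id=9, branch=SG: no t2 row matches, row kept with t2 columns NULL.
- acct_id=5, branch=SG: 2 matching t2 row(s), so 2 row(s) emitted.
After projecting and ordering:
t1.holder | t2.branch
Carol | SG
Carol | SG
Grace | NULL
Heidi | NULL
Pia | NULL
Uma | BQ
Zane | NULL
NULL | NULL

(Carol, SG); (Carol, SG); (Grace, NULL); (Heidi, NULL); (Pia, NULL); (Uma, BQ); (Zane, NULL); (NULL, NULL)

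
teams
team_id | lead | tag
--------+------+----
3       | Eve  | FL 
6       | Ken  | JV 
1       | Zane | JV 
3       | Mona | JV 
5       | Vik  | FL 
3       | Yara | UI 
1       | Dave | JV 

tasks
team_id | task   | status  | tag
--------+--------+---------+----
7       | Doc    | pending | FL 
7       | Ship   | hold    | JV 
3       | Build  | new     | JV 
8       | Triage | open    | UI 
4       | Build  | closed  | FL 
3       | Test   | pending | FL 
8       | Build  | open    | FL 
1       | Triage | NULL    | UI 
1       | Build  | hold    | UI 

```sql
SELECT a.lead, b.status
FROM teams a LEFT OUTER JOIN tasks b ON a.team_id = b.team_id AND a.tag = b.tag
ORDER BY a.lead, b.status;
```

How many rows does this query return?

7

LEFT JOIN keeps every row from `teams`; unmatched rows get NULL for `tasks`'s columns.
Matching on a.team_id = b.team_id AND a.tag = b.tag.
- a (team_id=3, tag=FL) pairs with 1 row(s) of b.
- a (team_id=6, tag=JV) has no partner → padded with NULL.
- a (team_id=1, tag=JV) has no partner → padded with NULL.
- a (team_id=3, tag=JV) pairs with 1 row(s) of b.
- a (team_id=5, tag=FL) has no partner → padded with NULL.
- a (team_id=3, tag=UI) has no partner → padded with NULL.
- a (team_id=1, tag=JV) has no partner → padded with NULL.
Total: 2 matched + 5 padded = 7 rows.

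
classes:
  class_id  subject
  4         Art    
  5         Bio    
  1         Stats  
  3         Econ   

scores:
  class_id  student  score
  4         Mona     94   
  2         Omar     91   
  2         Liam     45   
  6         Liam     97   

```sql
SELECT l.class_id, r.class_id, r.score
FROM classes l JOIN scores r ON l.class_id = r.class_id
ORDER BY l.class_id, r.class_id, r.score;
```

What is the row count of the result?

INNER JOIN keeps only pairs where the ON condition holds.
Matching on l.class_id = r.class_id.
Matched pairs: 1.
Total: 1 rows.

1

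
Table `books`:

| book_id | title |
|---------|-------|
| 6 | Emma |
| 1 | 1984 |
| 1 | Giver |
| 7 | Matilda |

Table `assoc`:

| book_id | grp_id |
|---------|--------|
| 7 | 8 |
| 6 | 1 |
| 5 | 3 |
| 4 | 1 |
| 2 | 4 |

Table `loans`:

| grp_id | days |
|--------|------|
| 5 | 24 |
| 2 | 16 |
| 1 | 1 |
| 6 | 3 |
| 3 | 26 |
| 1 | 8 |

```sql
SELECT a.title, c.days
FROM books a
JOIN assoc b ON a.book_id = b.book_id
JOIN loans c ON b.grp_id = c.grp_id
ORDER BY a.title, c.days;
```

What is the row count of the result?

2

Joins associate left-to-right: books INNER JOIN assoc on book_id gives 2 intermediate row(s).
Then INNER JOIN `loans c` on grp_id: keep only rows whose b.grp_id appears in c.
Result: 2 row(s).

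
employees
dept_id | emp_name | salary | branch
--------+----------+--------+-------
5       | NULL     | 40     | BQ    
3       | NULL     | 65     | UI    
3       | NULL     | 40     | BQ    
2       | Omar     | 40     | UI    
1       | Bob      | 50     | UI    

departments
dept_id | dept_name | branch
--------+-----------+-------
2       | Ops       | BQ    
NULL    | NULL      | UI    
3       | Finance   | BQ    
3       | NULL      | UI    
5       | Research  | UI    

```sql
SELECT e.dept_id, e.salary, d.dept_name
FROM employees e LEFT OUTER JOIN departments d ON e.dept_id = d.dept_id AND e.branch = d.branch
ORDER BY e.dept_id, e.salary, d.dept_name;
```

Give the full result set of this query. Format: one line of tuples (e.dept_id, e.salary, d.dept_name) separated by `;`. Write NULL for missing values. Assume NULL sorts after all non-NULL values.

LEFT JOIN keeps every row from `employees`; unmatched rows get NULL for `departments`'s columns.
Matching on e.dept_id = d.dept_id AND e.branch = d.branch. A NULL in a compared column never satisfies the condition.
Matched pairs: 2; unmatched e rows kept: 3.

(1, 50, NULL); (2, 40, NULL); (3, 40, Finance); (3, 65, NULL); (5, 40, NULL)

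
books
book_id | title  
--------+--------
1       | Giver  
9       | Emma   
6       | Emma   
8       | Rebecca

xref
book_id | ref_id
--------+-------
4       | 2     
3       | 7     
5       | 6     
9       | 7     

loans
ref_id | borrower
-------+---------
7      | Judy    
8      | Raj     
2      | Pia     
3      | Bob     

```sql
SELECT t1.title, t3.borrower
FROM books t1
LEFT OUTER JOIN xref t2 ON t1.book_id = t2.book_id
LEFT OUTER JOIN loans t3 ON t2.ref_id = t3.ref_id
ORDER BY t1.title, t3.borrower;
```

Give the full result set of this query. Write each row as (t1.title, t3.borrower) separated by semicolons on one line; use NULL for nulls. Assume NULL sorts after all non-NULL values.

Evaluate left to right. First `books t1 LEFT JOIN xref t2` on book_id: 4 row(s).
Then LEFT JOIN `loans t3` on ref_id: each of those 4 rows is kept; rows whose t2.ref_id has no match in t3 get NULL for t3's columns.

(Emma, Judy); (Emma, NULL); (Giver, NULL); (Rebecca, NULL)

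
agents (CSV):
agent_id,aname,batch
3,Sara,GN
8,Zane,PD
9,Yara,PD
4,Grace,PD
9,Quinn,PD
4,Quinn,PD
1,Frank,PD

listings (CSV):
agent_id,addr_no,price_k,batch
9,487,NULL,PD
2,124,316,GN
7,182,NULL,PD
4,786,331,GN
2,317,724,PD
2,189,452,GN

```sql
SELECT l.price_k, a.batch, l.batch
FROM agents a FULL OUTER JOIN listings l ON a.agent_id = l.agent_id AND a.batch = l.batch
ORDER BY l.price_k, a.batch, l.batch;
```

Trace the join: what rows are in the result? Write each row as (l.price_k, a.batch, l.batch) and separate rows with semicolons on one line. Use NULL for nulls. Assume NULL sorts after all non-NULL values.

FULL OUTER JOIN keeps every row from both sides; unmatched rows get NULL for the other side's columns.
Matching on a.agent_id = l.agent_id AND a.batch = l.batch.
- agent_id=3, batch=GN: no l row matches, row kept with l columns NULL.
- agent_id=8, batch=PD: no l row matches, row kept with l columns NULL.
- agent_id=9, batch=PD: 1 matching l row(s), so 1 row(s) emitted.
- agent_id=4, batch=PD: no l row matches, row kept with l columns NULL.
- agent_id=9, batch=PD: 1 matching l row(s), so 1 row(s) emitted.
- agent_id=4, batch=PD: no l row matches, row kept with l columns NULL.
- agent_id=1, batch=PD: no l row matches, row kept with l columns NULL.
- 5 l row(s) had no a match → kept, a columns NULL.

(316, NULL, GN); (331, NULL, GN); (452, NULL, GN); (724, NULL, PD); (NULL, GN, NULL); (NULL, PD, PD); (NULL, PD, PD); (NULL, PD, NULL); (NULL, PD, NULL); (NULL, PD, NULL); (NULL, PD, NULL); (NULL, NULL, PD)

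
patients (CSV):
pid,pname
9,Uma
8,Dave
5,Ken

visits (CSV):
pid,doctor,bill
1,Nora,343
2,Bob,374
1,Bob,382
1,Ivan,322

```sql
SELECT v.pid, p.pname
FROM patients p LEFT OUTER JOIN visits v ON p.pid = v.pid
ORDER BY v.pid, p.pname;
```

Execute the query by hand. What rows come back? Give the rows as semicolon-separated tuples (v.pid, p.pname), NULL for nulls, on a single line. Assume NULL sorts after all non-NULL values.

LEFT JOIN keeps every row from `patients`; unmatched rows get NULL for `visits`'s columns.
Matching on p.pid = v.pid.
- p row (pid=9): no match → kept, v columns NULL.
- p row (pid=8): no match → kept, v columns NULL.
- p row (pid=5): no match → kept, v columns NULL.
After projecting and ordering:
v.pid | p.pname
NULL | Dave
NULL | Ken
NULL | Uma

(NULL, Dave); (NULL, Ken); (NULL, Uma)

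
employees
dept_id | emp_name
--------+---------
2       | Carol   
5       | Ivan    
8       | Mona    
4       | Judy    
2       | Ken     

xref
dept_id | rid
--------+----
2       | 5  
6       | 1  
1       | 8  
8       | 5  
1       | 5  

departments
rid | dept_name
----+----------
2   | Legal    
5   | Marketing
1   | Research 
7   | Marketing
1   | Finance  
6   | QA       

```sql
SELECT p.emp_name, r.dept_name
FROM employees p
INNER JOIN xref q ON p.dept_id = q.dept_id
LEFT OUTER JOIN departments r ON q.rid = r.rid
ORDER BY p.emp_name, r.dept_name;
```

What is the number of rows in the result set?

3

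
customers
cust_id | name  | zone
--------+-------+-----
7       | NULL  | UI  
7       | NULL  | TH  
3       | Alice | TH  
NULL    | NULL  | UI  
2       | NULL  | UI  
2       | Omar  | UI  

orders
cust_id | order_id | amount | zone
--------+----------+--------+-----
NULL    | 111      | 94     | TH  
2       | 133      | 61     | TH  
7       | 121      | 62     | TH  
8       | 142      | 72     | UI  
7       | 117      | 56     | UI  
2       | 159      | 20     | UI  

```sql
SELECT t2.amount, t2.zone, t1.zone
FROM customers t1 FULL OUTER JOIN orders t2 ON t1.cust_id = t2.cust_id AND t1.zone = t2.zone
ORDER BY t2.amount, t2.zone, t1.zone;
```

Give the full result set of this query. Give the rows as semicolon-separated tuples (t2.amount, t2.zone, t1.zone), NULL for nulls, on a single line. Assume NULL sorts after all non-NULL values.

FULL OUTER JOIN keeps every row from both sides; unmatched rows get NULL for the other side's columns.
Matching on t1.cust_id = t2.cust_id AND t1.zone = t2.zone. A NULL in a compared column never satisfies the condition.
- t1[0] cust_id=7, zone=UI → 1 match(es) in t2 → 1 row(s).
- t1[1] cust_id=7, zone=TH → 1 match(es) in t2 → 1 row(s).
- t1[2] cust_id=3, zone=TH → no match; kept with NULLs on the t2 side.
- t1[3] cust_id=NULL, zone=UI → no match; kept with NULLs on the t2 side.
- t1[4] cust_id=2, zone=UI → 1 match(es) in t2 → 1 row(s).
- t1[5] cust_id=2, zone=UI → 1 match(es) in t2 → 1 row(s).
- 3 row(s) from t2 found no t1 partner → padded with NULL.
After projecting and ordering:
t2.amount | t2.zone | t1.zone
20 | UI | UI
20 | UI | UI
56 | UI | UI
61 | TH | NULL
62 | TH | TH
72 | UI | NULL
94 | TH | NULL
NULL | NULL | TH
NULL | NULL | UI

(20, UI, UI); (20, UI, UI); (56, UI, UI); (61, TH, NULL); (62, TH, TH); (72, UI, NULL); (94, TH, NULL); (NULL, NULL, TH); (NULL, NULL, UI)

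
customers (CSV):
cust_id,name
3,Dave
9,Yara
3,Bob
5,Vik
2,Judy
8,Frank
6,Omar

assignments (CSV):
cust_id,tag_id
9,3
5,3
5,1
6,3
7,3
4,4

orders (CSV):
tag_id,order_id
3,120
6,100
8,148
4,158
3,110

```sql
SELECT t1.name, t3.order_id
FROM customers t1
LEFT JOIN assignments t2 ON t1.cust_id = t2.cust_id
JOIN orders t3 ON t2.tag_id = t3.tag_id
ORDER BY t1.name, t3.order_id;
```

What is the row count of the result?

Step 1 — t1 LEFT JOIN t2 on cust_id → 8 row(s).
Then INNER JOIN `orders t3` on tag_id: keep only rows whose t2.tag_id appears in t3.
Result: 6 row(s).

6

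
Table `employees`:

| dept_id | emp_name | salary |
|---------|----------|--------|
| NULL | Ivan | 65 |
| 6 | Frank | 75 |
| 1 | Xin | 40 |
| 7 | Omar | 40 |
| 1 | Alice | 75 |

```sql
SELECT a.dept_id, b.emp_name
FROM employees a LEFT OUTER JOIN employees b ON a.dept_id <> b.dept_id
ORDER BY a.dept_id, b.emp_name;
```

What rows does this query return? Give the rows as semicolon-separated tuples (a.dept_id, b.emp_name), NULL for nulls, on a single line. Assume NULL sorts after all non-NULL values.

LEFT JOIN keeps every row from `employees a`; unmatched rows get NULL for `employees b`'s columns.
Matching on a.dept_id <> b.dept_id. A NULL in a compared column never satisfies the condition.
- a row (dept_id=NULL): no match → kept, b columns NULL.
- a row (dept_id=6): matches 3 b row(s) → 3 output row(s).
- a row (dept_id=1): matches 2 b row(s) → 2 output row(s).
- a row (dept_id=7): matches 3 b row(s) → 3 output row(s).
- a row (dept_id=1): matches 2 b row(s) → 2 output row(s).

(1, Frank); (1, Frank); (1, Omar); (1, Omar); (6, Alice); (6, Omar); (6, Xin); (7, Alice); (7, Frank); (7, Xin); (NULL, NULL)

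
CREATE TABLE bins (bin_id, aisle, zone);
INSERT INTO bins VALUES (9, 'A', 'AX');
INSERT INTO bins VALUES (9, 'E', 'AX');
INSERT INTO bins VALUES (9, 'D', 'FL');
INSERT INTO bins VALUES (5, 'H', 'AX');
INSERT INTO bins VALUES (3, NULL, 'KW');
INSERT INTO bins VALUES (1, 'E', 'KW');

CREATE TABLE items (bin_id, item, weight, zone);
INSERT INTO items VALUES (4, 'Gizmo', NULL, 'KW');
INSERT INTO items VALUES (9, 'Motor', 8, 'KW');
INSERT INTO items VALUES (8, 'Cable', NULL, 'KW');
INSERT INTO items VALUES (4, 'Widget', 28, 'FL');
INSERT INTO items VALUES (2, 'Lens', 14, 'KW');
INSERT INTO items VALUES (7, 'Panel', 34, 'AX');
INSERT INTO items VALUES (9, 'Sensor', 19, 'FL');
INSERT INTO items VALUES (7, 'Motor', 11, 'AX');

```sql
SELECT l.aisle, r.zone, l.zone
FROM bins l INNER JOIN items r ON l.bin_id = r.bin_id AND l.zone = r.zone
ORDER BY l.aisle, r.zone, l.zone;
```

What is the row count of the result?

1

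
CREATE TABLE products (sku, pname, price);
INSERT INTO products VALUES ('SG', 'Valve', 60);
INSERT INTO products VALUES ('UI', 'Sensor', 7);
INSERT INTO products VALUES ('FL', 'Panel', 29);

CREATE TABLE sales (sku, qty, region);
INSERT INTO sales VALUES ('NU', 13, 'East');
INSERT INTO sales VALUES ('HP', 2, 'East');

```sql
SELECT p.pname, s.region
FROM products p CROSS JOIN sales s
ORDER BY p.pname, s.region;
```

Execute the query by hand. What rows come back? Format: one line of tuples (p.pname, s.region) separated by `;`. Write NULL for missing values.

(Panel, East); (Panel, East); (Sensor, East); (Sensor, East); (Valve, East); (Valve, East)

CROSS JOIN pairs every row of `products` with every row of `sales`: 3 × 2 = 6 rows.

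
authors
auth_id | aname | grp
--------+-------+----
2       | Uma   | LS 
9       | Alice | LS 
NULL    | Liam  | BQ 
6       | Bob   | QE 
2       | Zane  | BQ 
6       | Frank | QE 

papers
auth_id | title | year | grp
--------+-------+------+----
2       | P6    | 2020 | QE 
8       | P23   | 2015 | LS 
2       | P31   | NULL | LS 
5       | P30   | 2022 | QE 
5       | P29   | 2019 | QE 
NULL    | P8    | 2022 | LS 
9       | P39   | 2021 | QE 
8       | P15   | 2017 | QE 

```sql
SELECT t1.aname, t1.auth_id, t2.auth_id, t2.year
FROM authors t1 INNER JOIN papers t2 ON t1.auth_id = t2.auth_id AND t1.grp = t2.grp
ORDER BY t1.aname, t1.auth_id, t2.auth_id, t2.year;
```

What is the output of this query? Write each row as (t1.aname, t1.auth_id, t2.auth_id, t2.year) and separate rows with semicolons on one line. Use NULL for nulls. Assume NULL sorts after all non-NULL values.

(Uma, 2, 2, NULL)

INNER JOIN keeps only pairs where the ON condition holds.
Matching on t1.auth_id = t2.auth_id AND t1.grp = t2.grp. A NULL in a compared column never satisfies the condition.
Matched pairs: 1.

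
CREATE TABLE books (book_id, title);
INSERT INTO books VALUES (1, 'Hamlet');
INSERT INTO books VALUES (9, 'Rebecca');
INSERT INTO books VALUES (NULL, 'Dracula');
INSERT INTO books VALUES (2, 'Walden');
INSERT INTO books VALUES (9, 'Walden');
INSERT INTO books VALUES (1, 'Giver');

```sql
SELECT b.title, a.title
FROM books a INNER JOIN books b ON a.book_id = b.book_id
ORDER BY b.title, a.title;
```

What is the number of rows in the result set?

9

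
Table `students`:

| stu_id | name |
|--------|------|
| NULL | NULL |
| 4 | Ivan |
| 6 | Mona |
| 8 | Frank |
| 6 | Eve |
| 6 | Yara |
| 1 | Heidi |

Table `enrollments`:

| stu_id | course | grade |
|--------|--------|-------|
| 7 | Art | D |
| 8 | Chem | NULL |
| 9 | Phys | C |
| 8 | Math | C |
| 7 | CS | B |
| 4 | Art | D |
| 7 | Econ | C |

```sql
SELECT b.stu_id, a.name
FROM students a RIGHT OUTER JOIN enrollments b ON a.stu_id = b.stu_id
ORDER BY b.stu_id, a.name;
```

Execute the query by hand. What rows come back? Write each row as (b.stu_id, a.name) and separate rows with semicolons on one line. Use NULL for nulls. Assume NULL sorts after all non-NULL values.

RIGHT JOIN keeps every row from `enrollments`; unmatched rows get NULL for `students`'s columns.
Matching on a.stu_id = b.stu_id. A NULL in a compared column never satisfies the condition.
- a row (stu_id=NULL): no match.
- a row (stu_id=4): matches 1 b row(s) → 1 output row(s).
- a row (stu_id=6): no match.
- a row (stu_id=8): matches 2 b row(s) → 2 output row(s).
- a row (stu_id=6): no match.
- a row (stu_id=6): no match.
- a row (stu_id=1): no match.
- 4 row(s) from b found no a partner → padded with NULL.
After projecting and ordering:
b.stu_id | a.name
4 | Ivan
7 | NULL
7 | NULL
7 | NULL
8 | Frank
8 | Frank
9 | NULL

(4, Ivan); (7, NULL); (7, NULL); (7, NULL); (8, Frank); (8, Frank); (9, NULL)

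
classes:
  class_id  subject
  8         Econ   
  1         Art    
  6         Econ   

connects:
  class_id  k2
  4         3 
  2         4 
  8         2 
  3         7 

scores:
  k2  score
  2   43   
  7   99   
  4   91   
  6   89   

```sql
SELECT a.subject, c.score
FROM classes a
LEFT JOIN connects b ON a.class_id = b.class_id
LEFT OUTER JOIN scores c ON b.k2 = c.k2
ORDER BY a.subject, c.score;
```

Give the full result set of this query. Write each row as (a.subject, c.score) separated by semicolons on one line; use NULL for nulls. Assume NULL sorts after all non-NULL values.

Evaluate left to right. First `classes a LEFT JOIN connects b` on class_id: 3 row(s).
Then LEFT JOIN `scores c` on k2: each of those 3 rows is kept; rows whose b.k2 has no match in c get NULL for c's columns.

(Art, NULL); (Econ, 43); (Econ, NULL)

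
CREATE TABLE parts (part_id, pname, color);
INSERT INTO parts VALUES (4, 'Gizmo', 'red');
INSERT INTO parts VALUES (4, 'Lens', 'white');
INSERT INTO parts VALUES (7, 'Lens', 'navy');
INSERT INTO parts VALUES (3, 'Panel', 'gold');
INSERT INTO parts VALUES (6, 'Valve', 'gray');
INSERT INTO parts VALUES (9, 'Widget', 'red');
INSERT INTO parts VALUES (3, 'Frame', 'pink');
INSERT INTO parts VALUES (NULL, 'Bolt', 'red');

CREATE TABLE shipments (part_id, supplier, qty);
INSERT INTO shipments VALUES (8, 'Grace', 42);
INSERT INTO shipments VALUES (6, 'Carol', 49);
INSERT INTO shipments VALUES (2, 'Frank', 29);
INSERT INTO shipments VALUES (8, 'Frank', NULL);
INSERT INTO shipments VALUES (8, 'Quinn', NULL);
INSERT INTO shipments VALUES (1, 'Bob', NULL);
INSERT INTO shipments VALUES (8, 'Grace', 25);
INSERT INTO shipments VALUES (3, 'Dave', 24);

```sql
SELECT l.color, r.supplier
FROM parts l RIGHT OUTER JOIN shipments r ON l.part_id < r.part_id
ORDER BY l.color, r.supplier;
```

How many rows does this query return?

RIGHT JOIN keeps every row from `shipments`; unmatched rows get NULL for `parts`'s columns.
Matching on l.part_id < r.part_id. A NULL in a compared column never satisfies the condition.
Matched pairs: 28; unmatched r rows kept: 3.
Total: 28 matched + 3 padded = 31 rows.

31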